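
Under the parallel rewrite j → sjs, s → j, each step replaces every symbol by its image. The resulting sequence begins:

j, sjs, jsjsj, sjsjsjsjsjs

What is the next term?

jsjsjsjsjsjsjsjsjsjsj

Rewriting each symbol of sjsjsjsjsjs: s→j, j→sjs, s→j, j→sjs, s→j, j→sjs, s→j, j→sjs, s→j, j→sjs, s→j, which concatenates to j sjs j sjs j sjs j sjs j sjs j.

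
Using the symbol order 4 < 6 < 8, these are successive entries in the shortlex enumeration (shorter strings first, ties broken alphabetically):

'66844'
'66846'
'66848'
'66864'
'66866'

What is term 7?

Continuing the enumeration 2 steps past 66866: 66866 → 66868 → (answer).

66884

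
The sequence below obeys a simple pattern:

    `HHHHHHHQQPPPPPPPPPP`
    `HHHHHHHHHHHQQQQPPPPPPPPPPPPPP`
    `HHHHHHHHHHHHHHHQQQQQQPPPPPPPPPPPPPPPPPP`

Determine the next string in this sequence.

HHHHHHHHHHHHHHHHHHHQQQQQQQQPPPPPPPPPPPPPPPPPPPPPP

Reading off run lengths: H runs 7, 11, 15; Q runs 2, 4, 6; P runs 10, 14, 18 — each is linear in n, where the shown terms are n = 2, 3, 4.
Setting n = 5 gives 19, 8, 22 characters in each block.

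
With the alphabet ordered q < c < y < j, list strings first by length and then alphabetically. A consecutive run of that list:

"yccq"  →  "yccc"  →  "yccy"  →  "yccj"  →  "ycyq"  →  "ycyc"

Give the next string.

ycyy

Treat ycyc as a base-4 numeral over the given alphabet and add one, carrying through any trailing j's.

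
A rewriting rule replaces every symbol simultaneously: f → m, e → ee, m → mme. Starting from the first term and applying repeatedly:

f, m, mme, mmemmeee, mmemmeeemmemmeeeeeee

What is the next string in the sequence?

Rewriting the 20 symbols of mmemmeeemmemmeeeeeee one by one yields mme mme ee mme mme ee ee ee mme mme ee mme mme ee ee ee ee ee ee ee; concatenated:

mmemmeeemmemmeeeeeeemmemmeeemmemmeeeeeeeeeeeeeee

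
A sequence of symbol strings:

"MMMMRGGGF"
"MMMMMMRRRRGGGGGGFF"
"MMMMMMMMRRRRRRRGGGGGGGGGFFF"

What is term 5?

MMMMMMMMMMMMRRRRRRRRRRRRRGGGGGGGGGGGGGGGFFFFF

The n-th term is 2n+2 M's then 3n-2 R's then 3n G's then n F's (n = 1, 2, …).
For term 5, n = 5, so the run lengths are 12, 13, 15, 5.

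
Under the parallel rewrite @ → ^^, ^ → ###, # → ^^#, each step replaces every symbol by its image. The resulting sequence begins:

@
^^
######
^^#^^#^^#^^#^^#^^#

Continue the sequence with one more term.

Rewriting the 18 symbols of ^^#^^#^^#^^#^^#^^# one by one yields ### ### ^^# ### ### ^^# ### ### ^^# ### ### ^^# ### ### ^^# ### ### ^^#; concatenated:

######^^#######^^#######^^#######^^#######^^#######^^#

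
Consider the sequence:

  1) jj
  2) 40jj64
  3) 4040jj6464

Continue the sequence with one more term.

Each term wraps the previous one in 40 on the left and 64 on the right.
So the next term is 40·4040jj6464·64.

404040jj646464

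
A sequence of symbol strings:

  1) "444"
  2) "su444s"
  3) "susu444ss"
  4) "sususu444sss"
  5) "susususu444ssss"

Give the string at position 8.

Each term wraps the previous one in su on the left and s on the right.
From susususu444ssss, 3 further steps: susususu444ssss → sususususu444sssss → susususususu444ssssss → (answer).

sususususususu444sssssss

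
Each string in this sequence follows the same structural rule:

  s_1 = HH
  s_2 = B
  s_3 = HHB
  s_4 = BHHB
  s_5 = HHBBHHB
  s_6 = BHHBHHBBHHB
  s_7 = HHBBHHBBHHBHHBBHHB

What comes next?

This is a Fibonacci-style word recurrence s(k) = s(k−2)·s(k−1): e.g. HH·B = HHB.
So term 8 is BHHBHHBBHHB·HHBBHHBBHHBHHBBHHB.

BHHBHHBBHHBHHBBHHBBHHBHHBBHHB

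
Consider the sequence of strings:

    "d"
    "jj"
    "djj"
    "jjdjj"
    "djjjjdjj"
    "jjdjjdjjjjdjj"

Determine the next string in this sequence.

djjjjdjjjjdjjdjjjjdjj

This is a Fibonacci-style word recurrence s(k) = s(k−2)·s(k−1): e.g. d·jj = djj.
So term 7 is djjjjdjj·jjdjjdjjjjdjj.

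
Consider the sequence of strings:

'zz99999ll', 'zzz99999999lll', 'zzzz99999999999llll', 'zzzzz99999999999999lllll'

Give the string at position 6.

Term n consists of n+1 z's, followed by 3n+2 9's, followed by n+1 l's (n = 1, 2, …).
For term 6, n = 6, so the run lengths are 7, 20, 7.

zzzzzzz99999999999999999999lllllll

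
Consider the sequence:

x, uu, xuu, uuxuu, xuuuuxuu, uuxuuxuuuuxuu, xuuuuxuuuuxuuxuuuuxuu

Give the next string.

uuxuuxuuuuxuuxuuuuxuuuuxuuxuuuuxuu

Each term (from the third on) is the two preceding terms concatenated in order: term 3 = x·uu = xuu.
Continuing: uuxuuxuuuuxuu · xuuuuxuuuuxuuxuuuuxuu gives term 8.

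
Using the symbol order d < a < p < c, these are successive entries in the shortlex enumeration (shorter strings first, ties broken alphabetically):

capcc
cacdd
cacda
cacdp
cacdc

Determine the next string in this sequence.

cacad

Find the rightmost character of cacdc below c, bump it to the next letter, and reset everything to its right to d.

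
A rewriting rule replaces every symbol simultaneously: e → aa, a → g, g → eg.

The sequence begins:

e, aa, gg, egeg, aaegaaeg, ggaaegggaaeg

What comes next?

egegggaaegegegggaaeg

Expanding ggaaegggaaeg: g→eg, g→eg, a→g, a→g, e→aa, g→eg, g→eg, g→eg, a→g, a→g, e→aa, g→eg. Concatenated: eg eg g g aa eg eg eg g g aa eg.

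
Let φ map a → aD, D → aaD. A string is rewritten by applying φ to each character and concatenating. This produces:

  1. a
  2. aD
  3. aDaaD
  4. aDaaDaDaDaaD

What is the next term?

aDaaDaDaDaaDaDaaDaDaaDaDaDaaD

Expanding aDaaDaDaDaaD: a→aD, D→aaD, a→aD, a→aD, D→aaD, a→aD, D→aaD, a→aD, D→aaD, a→aD, a→aD, D→aaD. Concatenated: aD aaD aD aD aaD aD aaD aD aaD aD aD aaD.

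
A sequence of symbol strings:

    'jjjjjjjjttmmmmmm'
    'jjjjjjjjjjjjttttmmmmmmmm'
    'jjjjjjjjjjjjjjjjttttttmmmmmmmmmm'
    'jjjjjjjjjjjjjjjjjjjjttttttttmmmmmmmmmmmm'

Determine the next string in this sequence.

Each string has the form j^{4n} t^{2n-2} m^{2n+2}, where the shown terms are n = 2, 3, 4, 5.
Setting n = 6 gives 24, 10, 14 characters in each block.

jjjjjjjjjjjjjjjjjjjjjjjjttttttttttmmmmmmmmmmmmmm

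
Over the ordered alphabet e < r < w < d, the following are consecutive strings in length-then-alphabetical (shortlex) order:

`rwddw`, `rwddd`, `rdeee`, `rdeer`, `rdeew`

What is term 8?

Stepping forward 3 times from rdeew: rdeew → rdeed → rdere, then the target.

rderr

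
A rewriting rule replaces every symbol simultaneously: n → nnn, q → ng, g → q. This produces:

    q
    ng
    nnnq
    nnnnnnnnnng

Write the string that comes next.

Expanding nnnnnnnnnng: n→nnn, n→nnn, n→nnn, n→nnn, n→nnn, n→nnn, n→nnn, n→nnn, n→nnn, n→nnn, g→q. Concatenated: nnn nnn nnn nnn nnn nnn nnn nnn nnn nnn q.

nnnnnnnnnnnnnnnnnnnnnnnnnnnnnnq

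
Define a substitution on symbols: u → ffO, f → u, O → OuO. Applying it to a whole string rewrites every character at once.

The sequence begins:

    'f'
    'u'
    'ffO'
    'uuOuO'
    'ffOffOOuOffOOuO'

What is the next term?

Replace each of the 15 characters of ffOffOOuOffOOuO in place — u u OuO u u OuO OuO ffO OuO u u OuO OuO ffO OuO — and concatenate.

uuOuOuuOuOOuOffOOuOuuOuOOuOffOOuO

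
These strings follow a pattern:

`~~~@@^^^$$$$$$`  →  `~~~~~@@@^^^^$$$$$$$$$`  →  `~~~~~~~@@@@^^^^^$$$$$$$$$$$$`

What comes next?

~~~~~~~~~@@@@@^^^^^^$$$$$$$$$$$$$$$

Reading off run lengths: ~ runs 3, 5, 7; @ runs 2, 3, 4; ^ runs 3, 4, 5; $ runs 6, 9, 12 — each is linear in n, where the shown terms are n = 2, 3, 4.
At n = 5 the blocks have lengths 9, 5, 6, 15.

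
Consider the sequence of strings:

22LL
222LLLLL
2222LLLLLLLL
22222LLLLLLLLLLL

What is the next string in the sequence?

Each string has the form 2^{n+1} L^{3n-1} (n = 1, 2, …).
At n = 5 the blocks have lengths 6, 14.

222222LLLLLLLLLLLLLL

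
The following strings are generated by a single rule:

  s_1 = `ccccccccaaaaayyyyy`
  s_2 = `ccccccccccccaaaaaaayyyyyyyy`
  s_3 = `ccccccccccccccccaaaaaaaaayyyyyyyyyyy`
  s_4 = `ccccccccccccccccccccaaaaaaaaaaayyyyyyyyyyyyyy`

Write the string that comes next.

ccccccccccccccccccccccccaaaaaaaaaaaaayyyyyyyyyyyyyyyyy

Term n consists of 4n c's, followed by 2n+1 a's, followed by 3n-1 y's, where the shown terms are n = 2, 3, 4, 5.
At n = 6 the blocks have lengths 24, 13, 17.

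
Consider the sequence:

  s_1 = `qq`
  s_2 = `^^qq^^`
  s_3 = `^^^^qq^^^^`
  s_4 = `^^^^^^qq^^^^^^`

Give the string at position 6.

^^^^^^^^^^qq^^^^^^^^^^

Every step adds ^^ to the front and ^^ to the end of the previous string.
From ^^^^^^qq^^^^^^, 2 further steps: ^^^^^^qq^^^^^^ → ^^^^^^^^qq^^^^^^^^ → (answer).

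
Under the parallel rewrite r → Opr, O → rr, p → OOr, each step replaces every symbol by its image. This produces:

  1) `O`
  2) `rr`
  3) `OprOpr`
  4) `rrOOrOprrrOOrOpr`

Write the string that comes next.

φ(rrOOrOprrrOOrOpr) expands symbol-by-symbol to Opr Opr rr rr Opr rr OOr Opr Opr Opr rr rr Opr rr OOr Opr; joining the 16 pieces gives the next term.

OprOprrrrrOprrrOOrOprOprOprrrrrOprrrOOrOpr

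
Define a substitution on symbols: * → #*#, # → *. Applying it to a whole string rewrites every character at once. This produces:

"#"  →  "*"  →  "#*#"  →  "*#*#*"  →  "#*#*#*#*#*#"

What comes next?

*#*#*#*#*#*#*#*#*#*#*

Expanding #*#*#*#*#*#: #→*, *→#*#, #→*, *→#*#, #→*, *→#*#, #→*, *→#*#, #→*, *→#*#, #→*. Concatenated: * #*# * #*# * #*# * #*# * #*# *.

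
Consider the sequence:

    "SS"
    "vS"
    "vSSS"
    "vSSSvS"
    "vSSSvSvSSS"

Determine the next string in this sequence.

vSSSvSvSSSvSSSvS

Each term (from the third on) is the previous term followed by the one before it: term 3 = vS·SS = vSSS.
So term 6 is vSSSvSvSSS·vSSSvS.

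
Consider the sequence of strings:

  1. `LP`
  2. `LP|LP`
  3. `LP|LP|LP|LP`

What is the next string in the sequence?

LP|LP|LP|LP|LP|LP|LP|LP

Every step duplicates the string with '|' between the halves.
So the next term is two copies of LP|LP|LP|LP with '|' between the halves.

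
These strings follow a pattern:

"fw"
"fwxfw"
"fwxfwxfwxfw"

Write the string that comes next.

Every step duplicates the string with 'x' between the halves.
One more doubling of fwxfwxfwxfw gives the answer.

fwxfwxfwxfwxfwxfwxfwxfw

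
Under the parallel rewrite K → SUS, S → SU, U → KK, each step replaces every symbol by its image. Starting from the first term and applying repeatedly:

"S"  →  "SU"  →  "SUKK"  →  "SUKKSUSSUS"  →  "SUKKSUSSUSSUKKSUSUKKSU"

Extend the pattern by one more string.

Applying the rule to each of the 22 symbols of SUKKSUSSUSSUKKSUSUKKSU gives the pieces SU KK SUS SUS SU KK SU SU KK SU SU KK SUS SUS SU KK SU KK SUS SUS SU KK, which concatenate to the answer.

SUKKSUSSUSSUKKSUSUKKSUSUKKSUSSUSSUKKSUKKSUSSUSSUKK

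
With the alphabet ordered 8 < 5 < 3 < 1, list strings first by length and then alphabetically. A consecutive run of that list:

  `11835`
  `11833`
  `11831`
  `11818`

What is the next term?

11815

The successor of 11818 increments the rightmost position that isn't already 1 and resets every position after it to 8.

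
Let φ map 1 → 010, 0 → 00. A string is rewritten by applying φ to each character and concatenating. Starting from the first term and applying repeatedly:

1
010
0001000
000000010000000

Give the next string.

Replace each of the 15 characters of 000000010000000 in place — 00 00 00 00 00 00 00 010 00 00 00 00 00 00 00 — and concatenate.

0000000000000001000000000000000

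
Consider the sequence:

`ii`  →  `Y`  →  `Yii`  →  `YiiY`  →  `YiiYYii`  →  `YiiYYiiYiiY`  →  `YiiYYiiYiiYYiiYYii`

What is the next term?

This is a Fibonacci-style word recurrence s(k) = s(k−1)·s(k−2): e.g. Y·ii = Yii.
So term 8 is YiiYYiiYiiYYiiYYii·YiiYYiiYiiY.

YiiYYiiYiiYYiiYYiiYiiYYiiYiiY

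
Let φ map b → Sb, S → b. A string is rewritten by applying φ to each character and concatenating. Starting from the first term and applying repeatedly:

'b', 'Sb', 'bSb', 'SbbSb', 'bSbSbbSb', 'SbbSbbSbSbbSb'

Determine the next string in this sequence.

φ(SbbSbbSbSbbSb) expands symbol-by-symbol to b Sb Sb b Sb Sb b Sb b Sb Sb b Sb; joining the 13 pieces gives the next term.

bSbSbbSbSbbSbbSbSbbSb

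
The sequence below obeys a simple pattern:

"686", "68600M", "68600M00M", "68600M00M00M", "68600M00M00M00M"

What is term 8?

68600M00M00M00M00M00M00M

The strings grow by a fixed suffix 00M each time.
From 68600M00M00M00M, 3 further steps: 68600M00M00M00M → 68600M00M00M00M00M → 68600M00M00M00M00M00M → (answer).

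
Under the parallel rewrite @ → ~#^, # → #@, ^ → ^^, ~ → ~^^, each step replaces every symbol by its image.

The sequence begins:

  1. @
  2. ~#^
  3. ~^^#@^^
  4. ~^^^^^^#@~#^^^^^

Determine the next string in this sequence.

~^^^^^^^^^^^^^^#@~#^~^^#@^^^^^^^^^^

Applying the rule to each of the 16 symbols of ~^^^^^^#@~#^^^^^ gives the pieces ~^^ ^^ ^^ ^^ ^^ ^^ ^^ #@ ~#^ ~^^ #@ ^^ ^^ ^^ ^^ ^^, which concatenate to the answer.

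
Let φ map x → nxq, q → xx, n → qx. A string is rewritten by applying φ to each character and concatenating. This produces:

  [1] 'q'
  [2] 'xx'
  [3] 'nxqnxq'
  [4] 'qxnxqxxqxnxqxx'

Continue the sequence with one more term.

Applying the rule to each of the 14 symbols of qxnxqxxqxnxqxx gives the pieces xx nxq qx nxq xx nxq nxq xx nxq qx nxq xx nxq nxq, which concatenate to the answer.

xxnxqqxnxqxxnxqnxqxxnxqqxnxqxxnxqnxq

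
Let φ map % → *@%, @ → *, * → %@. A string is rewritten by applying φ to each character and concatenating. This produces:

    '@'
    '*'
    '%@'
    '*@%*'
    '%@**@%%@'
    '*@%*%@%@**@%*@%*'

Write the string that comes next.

Applying the rule to each of the 16 symbols of *@%*%@%@**@%*@%* gives the pieces %@ * *@% %@ *@% * *@% * %@ %@ * *@% %@ * *@% %@, which concatenate to the answer.

%@**@%%@*@%**@%*%@%@**@%%@**@%%@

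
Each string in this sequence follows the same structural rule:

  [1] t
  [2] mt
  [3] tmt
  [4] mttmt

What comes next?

tmtmttmt

Each term (from the third on) is the two preceding terms concatenated in order: term 3 = t·mt = tmt.
Continuing: tmt · mttmt gives term 5.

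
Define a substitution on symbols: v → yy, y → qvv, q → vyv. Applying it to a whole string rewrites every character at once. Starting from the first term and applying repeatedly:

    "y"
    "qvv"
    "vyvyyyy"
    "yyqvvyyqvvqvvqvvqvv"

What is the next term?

Replace each of the 19 characters of yyqvvyyqvvqvvqvvqvv in place — qvv qvv vyv yy yy qvv qvv vyv yy yy vyv yy yy vyv yy yy vyv yy yy — and concatenate.

qvvqvvvyvyyyyqvvqvvvyvyyyyvyvyyyyvyvyyyyvyvyyyy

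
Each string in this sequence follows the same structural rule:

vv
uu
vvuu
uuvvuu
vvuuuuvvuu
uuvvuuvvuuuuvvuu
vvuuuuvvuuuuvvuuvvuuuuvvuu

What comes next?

Each term (from the third on) is the two preceding terms concatenated in order: term 3 = vv·uu = vvuu.
So term 8 is uuvvuuvvuuuuvvuu·vvuuuuvvuuuuvvuuvvuuuuvvuu.

uuvvuuvvuuuuvvuuvvuuuuvvuuuuvvuuvvuuuuvvuu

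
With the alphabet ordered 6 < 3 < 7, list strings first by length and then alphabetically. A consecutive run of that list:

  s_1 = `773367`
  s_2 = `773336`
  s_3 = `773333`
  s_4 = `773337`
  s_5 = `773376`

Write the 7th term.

773377

Advancing 2 positions from 773376 through 773376 → 773373 reaches term 7.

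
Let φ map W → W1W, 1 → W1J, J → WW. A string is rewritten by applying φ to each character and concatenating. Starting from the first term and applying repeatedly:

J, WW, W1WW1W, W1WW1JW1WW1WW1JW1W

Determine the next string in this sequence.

W1WW1JW1WW1WW1JWWW1WW1JW1WW1WW1JW1WW1WW1JWWW1WW1JW1W

Applying the rule to each of the 18 symbols of W1WW1JW1WW1WW1JW1W gives the pieces W1W W1J W1W W1W W1J WW W1W W1J W1W W1W W1J W1W W1W W1J WW W1W W1J W1W, which concatenate to the answer.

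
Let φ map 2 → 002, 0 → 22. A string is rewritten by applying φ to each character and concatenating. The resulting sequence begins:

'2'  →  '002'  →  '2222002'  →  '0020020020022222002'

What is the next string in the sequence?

Replace each of the 19 characters of 0020020020022222002 in place — 22 22 002 22 22 002 22 22 002 22 22 002 002 002 002 002 22 22 002 — and concatenate.

22220022222002222200222220020020020020022222002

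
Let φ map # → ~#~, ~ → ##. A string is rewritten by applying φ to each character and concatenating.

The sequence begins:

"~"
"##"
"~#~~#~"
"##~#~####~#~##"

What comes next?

φ(##~#~####~#~##) expands symbol-by-symbol to ~#~ ~#~ ## ~#~ ## ~#~ ~#~ ~#~ ~#~ ## ~#~ ## ~#~ ~#~; joining the 14 pieces gives the next term.

~#~~#~##~#~##~#~~#~~#~~#~##~#~##~#~~#~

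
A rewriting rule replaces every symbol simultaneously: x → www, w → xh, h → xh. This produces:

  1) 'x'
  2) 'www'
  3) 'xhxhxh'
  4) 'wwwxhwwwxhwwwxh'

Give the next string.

Applying the rule to each of the 15 symbols of wwwxhwwwxhwwwxh gives the pieces xh xh xh www xh xh xh xh www xh xh xh xh www xh, which concatenate to the answer.

xhxhxhwwwxhxhxhxhwwwxhxhxhxhwwwxh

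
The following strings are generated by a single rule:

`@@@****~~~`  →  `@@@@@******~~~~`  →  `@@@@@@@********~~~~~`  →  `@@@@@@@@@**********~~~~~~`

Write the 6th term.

The n-th term is 2n-1 @'s then 2n *'s then n+1 ~'s, where the shown terms are n = 2, 3, 4, 5.
At n = 7 the blocks have lengths 13, 14, 8.

@@@@@@@@@@@@@**************~~~~~~~~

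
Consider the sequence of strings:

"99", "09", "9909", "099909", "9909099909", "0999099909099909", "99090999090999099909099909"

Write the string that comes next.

099909990909990999090999090999099909099909

Each term (from the third on) is the two preceding terms concatenated in order: term 3 = 99·09 = 9909.
So term 8 is 0999099909099909·99090999090999099909099909.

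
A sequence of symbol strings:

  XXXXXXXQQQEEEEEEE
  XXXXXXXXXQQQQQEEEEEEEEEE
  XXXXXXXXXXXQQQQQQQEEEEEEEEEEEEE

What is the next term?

XXXXXXXXXXXXXQQQQQQQQQEEEEEEEEEEEEEEEE

Reading off run lengths: X runs 7, 9, 11; Q runs 3, 5, 7; E runs 7, 10, 13 — each is linear in n, where the shown terms are n = 2, 3, 4.
At n = 5 the blocks have lengths 13, 9, 16.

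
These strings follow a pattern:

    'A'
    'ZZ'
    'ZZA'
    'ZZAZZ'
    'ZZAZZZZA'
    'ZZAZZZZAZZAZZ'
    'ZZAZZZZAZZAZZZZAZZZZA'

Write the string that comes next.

ZZAZZZZAZZAZZZZAZZZZAZZAZZZZAZZAZZ

From term 3 onward, concatenate the last term with the second-to-last: ZZ·A = ZZA, ZZA·ZZ = ZZAZZ, …
Continuing: ZZAZZZZAZZAZZZZAZZZZA · ZZAZZZZAZZAZZ gives term 8.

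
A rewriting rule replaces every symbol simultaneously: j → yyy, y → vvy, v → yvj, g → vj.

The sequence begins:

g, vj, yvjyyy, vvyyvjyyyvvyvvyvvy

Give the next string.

φ(vvyyvjyyyvvyvvyvvy) expands symbol-by-symbol to yvj yvj vvy vvy yvj yyy vvy vvy vvy yvj yvj vvy yvj yvj vvy yvj yvj vvy; joining the 18 pieces gives the next term.

yvjyvjvvyvvyyvjyyyvvyvvyvvyyvjyvjvvyyvjyvjvvyyvjyvjvvy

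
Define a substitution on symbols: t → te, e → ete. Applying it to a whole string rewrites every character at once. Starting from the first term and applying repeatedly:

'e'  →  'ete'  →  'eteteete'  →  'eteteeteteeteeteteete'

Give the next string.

Rewriting the 21 symbols of eteteeteteeteeteteete one by one yields ete te ete te ete ete te ete te ete ete te ete ete te ete te ete ete te ete; concatenated:

eteteeteteeteeteteeteteeteeteteeteeteteeteteeteeteteete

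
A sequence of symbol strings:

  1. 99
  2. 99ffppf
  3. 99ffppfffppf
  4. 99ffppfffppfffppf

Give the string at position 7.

99ffppfffppfffppfffppfffppfffppf

Each term is the previous one with ffppf appended.
From 99ffppfffppfffppf, 3 further steps: 99ffppfffppfffppf → 99ffppfffppfffppfffppf → 99ffppfffppfffppfffppfffppf → (answer).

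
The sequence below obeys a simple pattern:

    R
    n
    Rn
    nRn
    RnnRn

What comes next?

From term 3 onward, concatenate the second-to-last term with the last: R·n = Rn, n·Rn = nRn, …
The next term joins nRn and RnnRn.

nRnRnnRn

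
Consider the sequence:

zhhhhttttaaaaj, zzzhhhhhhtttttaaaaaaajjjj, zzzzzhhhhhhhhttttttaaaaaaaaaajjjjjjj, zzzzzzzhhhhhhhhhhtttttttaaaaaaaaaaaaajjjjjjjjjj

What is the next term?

Term n consists of 2n-1 z's, followed by 2n+2 h's, followed by n+3 t's, followed by 3n+1 a's, followed by 3n-2 j's (n = 1, 2, …).
At n = 5 the blocks have lengths 9, 12, 8, 16, 13.

zzzzzzzzzhhhhhhhhhhhhttttttttaaaaaaaaaaaaaaaajjjjjjjjjjjjj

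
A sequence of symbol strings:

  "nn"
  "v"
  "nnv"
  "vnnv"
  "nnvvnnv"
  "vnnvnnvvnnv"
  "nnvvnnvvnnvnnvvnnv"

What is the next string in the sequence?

This is a Fibonacci-style word recurrence s(k) = s(k−2)·s(k−1): e.g. nn·v = nnv.
Continuing: vnnvnnvvnnv · nnvvnnvvnnvnnvvnnv gives term 8.

vnnvnnvvnnvnnvvnnvvnnvnnvvnnv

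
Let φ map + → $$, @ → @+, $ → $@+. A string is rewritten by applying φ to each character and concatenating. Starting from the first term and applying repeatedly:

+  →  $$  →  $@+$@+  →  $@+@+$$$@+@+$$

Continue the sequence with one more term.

Rewriting the 14 symbols of $@+@+$$$@+@+$$ one by one yields $@+ @+ $$ @+ $$ $@+ $@+ $@+ @+ $$ @+ $$ $@+ $@+; concatenated:

$@+@+$$@+$$$@+$@+$@+@+$$@+$$$@+$@+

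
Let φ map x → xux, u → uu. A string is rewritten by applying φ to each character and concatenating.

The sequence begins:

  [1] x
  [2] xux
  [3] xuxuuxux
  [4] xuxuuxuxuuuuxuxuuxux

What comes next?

xuxuuxuxuuuuxuxuuxuxuuuuuuuuxuxuuxuxuuuuxuxuuxux

φ(xuxuuxuxuuuuxuxuuxux) expands symbol-by-symbol to xux uu xux uu uu xux uu xux uu uu uu uu xux uu xux uu uu xux uu xux; joining the 20 pieces gives the next term.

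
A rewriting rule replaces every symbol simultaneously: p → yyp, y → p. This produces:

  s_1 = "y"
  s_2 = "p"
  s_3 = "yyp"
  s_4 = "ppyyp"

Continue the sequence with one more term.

Apply φ to ppyyp symbol by symbol: p→yyp, p→yyp, y→p, y→p, p→yyp; joined: yyp yyp p p yyp.

yypyypppyyp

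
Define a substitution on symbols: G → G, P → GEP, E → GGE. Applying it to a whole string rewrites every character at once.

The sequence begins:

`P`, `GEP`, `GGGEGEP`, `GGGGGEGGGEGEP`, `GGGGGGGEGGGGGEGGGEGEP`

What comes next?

GGGGGGGGGEGGGGGGGEGGGGGEGGGEGEP

Replace each of the 21 characters of GGGGGGGEGGGGGEGGGEGEP in place — G G G G G G G GGE G G G G G GGE G G G GGE G GGE GEP — and concatenate.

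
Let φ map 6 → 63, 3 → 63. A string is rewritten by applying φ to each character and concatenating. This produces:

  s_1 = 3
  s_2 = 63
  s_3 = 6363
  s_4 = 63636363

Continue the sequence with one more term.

6363636363636363

Rewriting each symbol of 63636363: 6→63, 3→63, 6→63, 3→63, 6→63, 3→63, 6→63, 3→63, which concatenates to 63 63 63 63 63 63 63 63.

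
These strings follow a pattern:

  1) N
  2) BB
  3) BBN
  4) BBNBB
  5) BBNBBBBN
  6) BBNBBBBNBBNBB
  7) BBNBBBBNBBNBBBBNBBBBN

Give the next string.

This is a Fibonacci-style word recurrence s(k) = s(k−1)·s(k−2): e.g. BB·N = BBN.
Continuing: BBNBBBBNBBNBBBBNBBBBN · BBNBBBBNBBNBB gives term 8.

BBNBBBBNBBNBBBBNBBBBNBBNBBBBNBBNBB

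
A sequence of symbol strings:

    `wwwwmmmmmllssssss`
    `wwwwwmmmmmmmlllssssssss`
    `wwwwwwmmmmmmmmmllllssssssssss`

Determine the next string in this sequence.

wwwwwwwmmmmmmmmmmmlllllssssssssssss

Each string has the form w^{n+2} m^{2n+1} l^{n} s^{2n+2}, where the shown terms are n = 2, 3, 4.
At n = 5 the blocks have lengths 7, 11, 5, 12.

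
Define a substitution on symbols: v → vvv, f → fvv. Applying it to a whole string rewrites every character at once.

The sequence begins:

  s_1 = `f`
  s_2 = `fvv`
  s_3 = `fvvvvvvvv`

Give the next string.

fvvvvvvvvvvvvvvvvvvvvvvvvvv

Expanding fvvvvvvvv: f→fvv, v→vvv, v→vvv, v→vvv, v→vvv, v→vvv, v→vvv, v→vvv, v→vvv. Concatenated: fvv vvv vvv vvv vvv vvv vvv vvv vvv.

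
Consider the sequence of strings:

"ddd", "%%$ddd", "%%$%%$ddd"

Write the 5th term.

%%$%%$%%$%%$ddd

Each term is the previous one with %%$ prepended.
From %%$%%$ddd, 2 further steps: %%$%%$ddd → %%$%%$%%$ddd → (answer).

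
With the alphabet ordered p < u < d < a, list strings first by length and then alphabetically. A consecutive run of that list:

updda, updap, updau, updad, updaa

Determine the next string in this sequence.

Find the rightmost character of updaa below a, bump it to the next letter, and reset everything to its right to p.

upapp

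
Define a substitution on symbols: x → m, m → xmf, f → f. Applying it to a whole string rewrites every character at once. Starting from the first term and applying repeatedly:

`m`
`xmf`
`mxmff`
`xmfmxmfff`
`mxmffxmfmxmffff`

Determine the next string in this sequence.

Rewriting the 15 symbols of mxmffxmfmxmffff one by one yields xmf m xmf f f m xmf f xmf m xmf f f f f; concatenated:

xmfmxmfffmxmffxmfmxmfffff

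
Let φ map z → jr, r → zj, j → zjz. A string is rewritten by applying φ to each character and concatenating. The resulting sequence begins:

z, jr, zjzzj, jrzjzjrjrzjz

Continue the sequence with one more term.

Expanding jrzjzjrjrzjz: j→zjz, r→zj, z→jr, j→zjz, z→jr, j→zjz, r→zj, j→zjz, r→zj, z→jr, j→zjz, z→jr. Concatenated: zjz zj jr zjz jr zjz zj zjz zj jr zjz jr.

zjzzjjrzjzjrzjzzjzjzzjjrzjzjr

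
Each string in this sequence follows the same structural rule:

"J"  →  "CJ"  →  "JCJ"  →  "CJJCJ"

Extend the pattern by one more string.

Each term (from the third on) is the two preceding terms concatenated in order: term 3 = J·CJ = JCJ.
Continuing: JCJ · CJJCJ gives term 5.

JCJCJJCJ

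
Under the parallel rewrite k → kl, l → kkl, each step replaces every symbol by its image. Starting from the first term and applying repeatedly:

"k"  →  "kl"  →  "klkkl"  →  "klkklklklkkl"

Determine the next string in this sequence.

klkklklklkklklkklklkklklklkkl

Expanding klkklklklkkl: k→kl, l→kkl, k→kl, k→kl, l→kkl, k→kl, l→kkl, k→kl, l→kkl, k→kl, k→kl, l→kkl. Concatenated: kl kkl kl kl kkl kl kkl kl kkl kl kl kkl.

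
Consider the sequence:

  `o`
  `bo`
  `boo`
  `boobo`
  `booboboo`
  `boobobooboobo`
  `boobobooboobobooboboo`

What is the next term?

booboboobooboboobobooboobobooboobo

Each term (from the third on) is the previous term followed by the one before it: term 3 = bo·o = boo.
So term 8 is boobobooboobobooboboo·boobobooboobo.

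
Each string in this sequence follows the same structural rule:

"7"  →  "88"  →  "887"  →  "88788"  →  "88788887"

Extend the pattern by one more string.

8878888788788

This is a Fibonacci-style word recurrence s(k) = s(k−1)·s(k−2): e.g. 88·7 = 887.
The next term joins 88788887 and 88788.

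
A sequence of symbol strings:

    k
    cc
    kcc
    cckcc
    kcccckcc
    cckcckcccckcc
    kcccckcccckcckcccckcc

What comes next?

This is a Fibonacci-style word recurrence s(k) = s(k−2)·s(k−1): e.g. k·cc = kcc.
Continuing: cckcckcccckcc · kcccckcccckcckcccckcc gives term 8.

cckcckcccckcckcccckcccckcckcccckcc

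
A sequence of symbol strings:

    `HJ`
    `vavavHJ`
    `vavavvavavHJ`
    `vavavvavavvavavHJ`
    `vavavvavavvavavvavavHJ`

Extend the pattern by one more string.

Every step adds vavav at the front: s(k+1) = vavav·s(k).
Applying this once more to vavavvavavvavavvavavHJ:

vavavvavavvavavvavavvavavHJ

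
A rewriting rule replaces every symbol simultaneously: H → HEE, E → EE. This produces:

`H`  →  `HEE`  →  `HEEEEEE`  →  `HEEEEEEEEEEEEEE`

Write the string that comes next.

Applying the rule to each of the 15 symbols of HEEEEEEEEEEEEEE gives the pieces HEE EE EE EE EE EE EE EE EE EE EE EE EE EE EE, which concatenate to the answer.

HEEEEEEEEEEEEEEEEEEEEEEEEEEEEEE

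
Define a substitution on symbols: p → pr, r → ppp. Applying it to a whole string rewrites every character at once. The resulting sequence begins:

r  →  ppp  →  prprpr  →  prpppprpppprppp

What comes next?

Replace each of the 15 characters of prpppprpppprppp in place — pr ppp pr pr pr pr ppp pr pr pr pr ppp pr pr pr — and concatenate.

prpppprprprprpppprprprprpppprprpr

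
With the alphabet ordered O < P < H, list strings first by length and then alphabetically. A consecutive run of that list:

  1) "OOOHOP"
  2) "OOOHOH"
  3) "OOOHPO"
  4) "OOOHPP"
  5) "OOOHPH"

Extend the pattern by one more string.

Find the rightmost character of OOOHPH below H, bump it to the next letter, and reset everything to its right to O.

OOOHHO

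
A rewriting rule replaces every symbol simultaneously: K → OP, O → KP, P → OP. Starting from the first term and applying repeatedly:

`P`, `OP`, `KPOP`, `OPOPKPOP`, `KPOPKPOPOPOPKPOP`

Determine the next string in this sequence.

Applying the rule to each of the 16 symbols of KPOPKPOPOPOPKPOP gives the pieces OP OP KP OP OP OP KP OP KP OP KP OP OP OP KP OP, which concatenate to the answer.

OPOPKPOPOPOPKPOPKPOPKPOPOPOPKPOP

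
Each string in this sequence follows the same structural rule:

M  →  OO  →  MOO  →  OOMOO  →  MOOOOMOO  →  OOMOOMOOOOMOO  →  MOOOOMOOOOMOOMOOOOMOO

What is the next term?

OOMOOMOOOOMOOMOOOOMOOOOMOOMOOOOMOO

This is a Fibonacci-style word recurrence s(k) = s(k−2)·s(k−1): e.g. M·OO = MOO.
The next term joins OOMOOMOOOOMOO and MOOOOMOOOOMOOMOOOOMOO.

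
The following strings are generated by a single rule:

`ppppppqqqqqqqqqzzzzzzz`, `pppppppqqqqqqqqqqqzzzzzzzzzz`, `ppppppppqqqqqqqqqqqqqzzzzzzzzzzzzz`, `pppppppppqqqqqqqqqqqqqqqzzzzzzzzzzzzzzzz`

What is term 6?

pppppppppppqqqqqqqqqqqqqqqqqqqzzzzzzzzzzzzzzzzzzzzzz

The n-th term is n+3 p's then 2n+3 q's then 3n-2 z's, where the shown terms are n = 3, 4, 5, 6.
At n = 8 the blocks have lengths 11, 19, 22.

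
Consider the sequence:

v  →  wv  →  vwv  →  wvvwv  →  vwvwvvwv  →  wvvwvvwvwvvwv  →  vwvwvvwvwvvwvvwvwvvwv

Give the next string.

This is a Fibonacci-style word recurrence s(k) = s(k−2)·s(k−1): e.g. v·wv = vwv.
Continuing: wvvwvvwvwvvwv · vwvwvvwvwvvwvvwvwvvwv gives term 8.

wvvwvvwvwvvwvvwvwvvwvwvvwvvwvwvvwv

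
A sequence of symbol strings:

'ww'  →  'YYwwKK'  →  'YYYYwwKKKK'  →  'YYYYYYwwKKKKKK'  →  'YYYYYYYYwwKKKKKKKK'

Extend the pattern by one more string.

s(k+1) = YY·s(k)·KK, so each term gains YY as a prefix and KK as a suffix.
So the next term is YY·YYYYYYYYwwKKKKKKKK·KK.

YYYYYYYYYYwwKKKKKKKKKK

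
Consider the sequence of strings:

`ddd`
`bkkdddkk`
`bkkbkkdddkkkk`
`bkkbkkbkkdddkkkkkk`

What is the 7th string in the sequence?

Each term wraps the previous one in bkk on the left and kk on the right.
From bkkbkkbkkdddkkkkkk, 3 further steps: bkkbkkbkkdddkkkkkk → bkkbkkbkkbkkdddkkkkkkkk → bkkbkkbkkbkkbkkdddkkkkkkkkkk → (answer).

bkkbkkbkkbkkbkkbkkdddkkkkkkkkkkkk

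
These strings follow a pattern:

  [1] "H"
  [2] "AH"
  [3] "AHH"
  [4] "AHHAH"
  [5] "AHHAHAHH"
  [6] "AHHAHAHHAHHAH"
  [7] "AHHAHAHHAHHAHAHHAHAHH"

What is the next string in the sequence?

AHHAHAHHAHHAHAHHAHAHHAHHAHAHHAHHAH

This is a Fibonacci-style word recurrence s(k) = s(k−1)·s(k−2): e.g. AH·H = AHH.
Continuing: AHHAHAHHAHHAHAHHAHAHH · AHHAHAHHAHHAH gives term 8.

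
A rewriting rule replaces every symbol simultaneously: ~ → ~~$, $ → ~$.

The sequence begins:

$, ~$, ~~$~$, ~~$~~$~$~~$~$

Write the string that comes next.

Applying the rule to each of the 13 symbols of ~~$~~$~$~~$~$ gives the pieces ~~$ ~~$ ~$ ~~$ ~~$ ~$ ~~$ ~$ ~~$ ~~$ ~$ ~~$ ~$, which concatenate to the answer.

~~$~~$~$~~$~~$~$~~$~$~~$~~$~$~~$~$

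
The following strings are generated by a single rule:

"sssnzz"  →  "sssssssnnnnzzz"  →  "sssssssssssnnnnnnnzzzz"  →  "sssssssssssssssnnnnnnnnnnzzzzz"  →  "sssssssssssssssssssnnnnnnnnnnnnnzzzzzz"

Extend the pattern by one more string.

sssssssssssssssssssssssnnnnnnnnnnnnnnnnzzzzzzz

Reading off run lengths: s runs 3, 7, 11, 15, 19; n runs 1, 4, 7, 10, 13; z runs 2, 3, 4, 5, 6 — each is linear in n (n = 1, 2, …).
Setting n = 6 gives 23, 16, 7 characters in each block.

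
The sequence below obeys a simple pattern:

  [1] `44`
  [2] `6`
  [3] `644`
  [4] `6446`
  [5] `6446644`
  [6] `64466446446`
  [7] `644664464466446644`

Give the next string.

64466446446644664464466446446

From term 3 onward, concatenate the last term with the second-to-last: 6·44 = 644, 644·6 = 6446, …
Continuing: 644664464466446644 · 64466446446 gives term 8.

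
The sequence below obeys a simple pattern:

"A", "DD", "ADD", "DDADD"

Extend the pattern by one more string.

ADDDDADD

From term 3 onward, concatenate the second-to-last term with the last: A·DD = ADD, DD·ADD = DDADD, …
The next term joins ADD and DDADD.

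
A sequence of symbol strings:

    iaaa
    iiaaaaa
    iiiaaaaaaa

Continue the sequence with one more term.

The n-th term is n i's then 2n+1 a's (n = 1, 2, …).
Setting n = 4 gives 4, 9 characters in each block.

iiiiaaaaaaaaa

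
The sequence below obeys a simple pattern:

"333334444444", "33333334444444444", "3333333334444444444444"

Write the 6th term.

Term n consists of 2n+1 3's, followed by 3n+1 4's, where the shown terms are n = 2, 3, 4.
Setting n = 7 gives 15, 22 characters in each block.

3333333333333334444444444444444444444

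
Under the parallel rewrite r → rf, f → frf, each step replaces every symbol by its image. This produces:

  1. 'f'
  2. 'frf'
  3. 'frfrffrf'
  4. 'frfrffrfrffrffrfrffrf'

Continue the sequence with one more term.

frfrffrfrffrffrfrffrfrffrffrfrffrffrfrffrfrffrffrfrffrf

φ(frfrffrfrffrffrfrffrf) expands symbol-by-symbol to frf rf frf rf frf frf rf frf rf frf frf rf frf frf rf frf rf frf frf rf frf; joining the 21 pieces gives the next term.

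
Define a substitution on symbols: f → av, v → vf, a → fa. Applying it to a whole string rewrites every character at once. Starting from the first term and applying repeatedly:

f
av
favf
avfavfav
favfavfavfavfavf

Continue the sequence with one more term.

Applying the rule to each of the 16 symbols of favfavfavfavfavf gives the pieces av fa vf av fa vf av fa vf av fa vf av fa vf av, which concatenate to the answer.

avfavfavfavfavfavfavfavfavfavfav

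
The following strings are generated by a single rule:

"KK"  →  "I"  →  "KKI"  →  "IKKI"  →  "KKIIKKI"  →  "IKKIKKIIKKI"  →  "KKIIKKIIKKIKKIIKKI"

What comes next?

IKKIKKIIKKIKKIIKKIIKKIKKIIKKI

Each term (from the third on) is the two preceding terms concatenated in order: term 3 = KK·I = KKI.
Continuing: IKKIKKIIKKI · KKIIKKIIKKIKKIIKKI gives term 8.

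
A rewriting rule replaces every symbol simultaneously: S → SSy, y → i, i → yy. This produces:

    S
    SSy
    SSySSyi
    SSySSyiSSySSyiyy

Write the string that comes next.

SSySSyiSSySSyiyySSySSyiSSySSyiyyii

Replace each of the 16 characters of SSySSyiSSySSyiyy in place — SSy SSy i SSy SSy i yy SSy SSy i SSy SSy i yy i i — and concatenate.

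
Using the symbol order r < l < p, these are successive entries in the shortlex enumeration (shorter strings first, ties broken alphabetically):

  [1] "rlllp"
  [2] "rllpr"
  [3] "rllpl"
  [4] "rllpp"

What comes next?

rlprr

The successor of rllpp increments the rightmost position that isn't already p and resets every position after it to r.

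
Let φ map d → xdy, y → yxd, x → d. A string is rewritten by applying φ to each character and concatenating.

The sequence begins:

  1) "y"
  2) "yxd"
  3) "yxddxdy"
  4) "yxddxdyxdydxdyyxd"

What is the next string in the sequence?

φ(yxddxdyxdydxdyyxd) expands symbol-by-symbol to yxd d xdy xdy d xdy yxd d xdy yxd xdy d xdy yxd yxd d xdy; joining the 17 pieces gives the next term.

yxddxdyxdydxdyyxddxdyyxdxdydxdyyxdyxddxdy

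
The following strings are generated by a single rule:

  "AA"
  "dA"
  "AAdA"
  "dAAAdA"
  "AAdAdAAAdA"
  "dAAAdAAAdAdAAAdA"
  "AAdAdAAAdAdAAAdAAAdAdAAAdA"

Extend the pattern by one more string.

dAAAdAAAdAdAAAdAAAdAdAAAdAdAAAdAAAdAdAAAdA

Each term (from the third on) is the two preceding terms concatenated in order: term 3 = AA·dA = AAdA.
So term 8 is dAAAdAAAdAdAAAdA·AAdAdAAAdAdAAAdAAAdAdAAAdA.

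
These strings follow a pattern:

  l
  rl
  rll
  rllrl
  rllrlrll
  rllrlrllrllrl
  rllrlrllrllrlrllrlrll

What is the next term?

rllrlrllrllrlrllrlrllrllrlrllrllrl

From term 3 onward, concatenate the last term with the second-to-last: rl·l = rll, rll·rl = rllrl, …
So term 8 is rllrlrllrllrlrllrlrll·rllrlrllrllrl.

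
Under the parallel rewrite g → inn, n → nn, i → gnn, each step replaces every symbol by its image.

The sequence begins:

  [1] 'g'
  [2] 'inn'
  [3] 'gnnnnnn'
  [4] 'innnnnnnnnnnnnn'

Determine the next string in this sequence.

gnnnnnnnnnnnnnnnnnnnnnnnnnnnnnn

φ(innnnnnnnnnnnnn) expands symbol-by-symbol to gnn nn nn nn nn nn nn nn nn nn nn nn nn nn nn; joining the 15 pieces gives the next term.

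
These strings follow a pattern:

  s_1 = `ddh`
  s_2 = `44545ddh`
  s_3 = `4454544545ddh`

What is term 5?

Each term is the previous one with 44545 prepended.
From 4454544545ddh, 2 further steps: 4454544545ddh → 445454454544545ddh → (answer).

44545445454454544545ddh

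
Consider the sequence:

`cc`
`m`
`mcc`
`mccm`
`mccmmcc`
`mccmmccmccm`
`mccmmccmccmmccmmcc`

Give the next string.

This is a Fibonacci-style word recurrence s(k) = s(k−1)·s(k−2): e.g. m·cc = mcc.
Continuing: mccmmccmccmmccmmcc · mccmmccmccm gives term 8.

mccmmccmccmmccmmccmccmmccmccm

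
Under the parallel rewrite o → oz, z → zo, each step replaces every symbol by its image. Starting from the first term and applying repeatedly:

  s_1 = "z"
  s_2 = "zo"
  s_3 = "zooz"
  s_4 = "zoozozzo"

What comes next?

Rewriting each symbol of zoozozzo: z→zo, o→oz, o→oz, z→zo, o→oz, z→zo, z→zo, o→oz, which concatenates to zo oz oz zo oz zo zo oz.

zoozozzoozzozooz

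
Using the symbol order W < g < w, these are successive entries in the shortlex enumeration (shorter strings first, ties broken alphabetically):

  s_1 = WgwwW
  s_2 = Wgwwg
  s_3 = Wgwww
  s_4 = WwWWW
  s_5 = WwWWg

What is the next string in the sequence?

Treat WwWWg as a base-3 numeral over the given alphabet and add one, carrying through any trailing w's.

WwWWw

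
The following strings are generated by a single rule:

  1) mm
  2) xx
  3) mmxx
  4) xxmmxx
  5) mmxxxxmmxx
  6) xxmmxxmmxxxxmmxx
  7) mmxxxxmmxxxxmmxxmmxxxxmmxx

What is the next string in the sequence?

This is a Fibonacci-style word recurrence s(k) = s(k−2)·s(k−1): e.g. mm·xx = mmxx.
The next term joins xxmmxxmmxxxxmmxx and mmxxxxmmxxxxmmxxmmxxxxmmxx.

xxmmxxmmxxxxmmxxmmxxxxmmxxxxmmxxmmxxxxmmxx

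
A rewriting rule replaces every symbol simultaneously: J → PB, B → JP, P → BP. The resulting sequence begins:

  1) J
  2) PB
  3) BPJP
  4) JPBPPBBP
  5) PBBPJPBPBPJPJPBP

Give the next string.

BPJPJPBPPBBPJPBPJPBPPBBPPBBPJPBP

Replace each of the 16 characters of PBBPJPBPBPJPJPBP in place — BP JP JP BP PB BP JP BP JP BP PB BP PB BP JP BP — and concatenate.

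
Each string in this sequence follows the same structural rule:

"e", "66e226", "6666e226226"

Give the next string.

Each term wraps the previous one in 66 on the left and 226 on the right.
So the next term is 66·6666e226226·226.

666666e226226226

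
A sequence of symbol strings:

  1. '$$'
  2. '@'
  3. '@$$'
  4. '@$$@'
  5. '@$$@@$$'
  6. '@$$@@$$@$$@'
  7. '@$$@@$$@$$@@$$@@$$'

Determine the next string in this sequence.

@$$@@$$@$$@@$$@@$$@$$@@$$@$$@

This is a Fibonacci-style word recurrence s(k) = s(k−1)·s(k−2): e.g. @·$$ = @$$.
Continuing: @$$@@$$@$$@@$$@@$$ · @$$@@$$@$$@ gives term 8.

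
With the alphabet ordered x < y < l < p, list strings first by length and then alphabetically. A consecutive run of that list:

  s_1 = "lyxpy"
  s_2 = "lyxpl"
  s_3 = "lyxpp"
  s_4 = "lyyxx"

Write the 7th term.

lyyxp

Continuing the enumeration 3 steps past lyyxx: lyyxx → lyyxy → lyyxl → (answer).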